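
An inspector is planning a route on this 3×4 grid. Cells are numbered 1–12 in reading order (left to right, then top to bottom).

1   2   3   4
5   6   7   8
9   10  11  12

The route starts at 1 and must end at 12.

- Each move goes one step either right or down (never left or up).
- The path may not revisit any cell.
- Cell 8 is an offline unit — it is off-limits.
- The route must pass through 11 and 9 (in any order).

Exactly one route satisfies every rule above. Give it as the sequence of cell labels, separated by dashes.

1 - 5 - 9 - 10 - 11 - 12

Moves only go right or down, so the column and row indices never decrease.
Route from 1: 2× down (reaching 9), 3× right (reaching 12) — 5 moves in all.
Check: all required cells visited.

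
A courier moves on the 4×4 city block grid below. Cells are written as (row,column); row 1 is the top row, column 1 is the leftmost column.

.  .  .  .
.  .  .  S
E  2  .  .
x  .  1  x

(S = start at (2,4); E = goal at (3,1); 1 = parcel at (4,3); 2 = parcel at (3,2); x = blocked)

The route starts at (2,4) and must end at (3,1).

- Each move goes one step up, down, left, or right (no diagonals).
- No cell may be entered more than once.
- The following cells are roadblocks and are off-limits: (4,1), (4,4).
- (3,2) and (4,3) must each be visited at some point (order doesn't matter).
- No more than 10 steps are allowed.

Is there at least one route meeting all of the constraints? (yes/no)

One route that works: (2,4) → (3,4) → (3,3) → (4,3) → (4,2) → (3,2) → (3,1).

yes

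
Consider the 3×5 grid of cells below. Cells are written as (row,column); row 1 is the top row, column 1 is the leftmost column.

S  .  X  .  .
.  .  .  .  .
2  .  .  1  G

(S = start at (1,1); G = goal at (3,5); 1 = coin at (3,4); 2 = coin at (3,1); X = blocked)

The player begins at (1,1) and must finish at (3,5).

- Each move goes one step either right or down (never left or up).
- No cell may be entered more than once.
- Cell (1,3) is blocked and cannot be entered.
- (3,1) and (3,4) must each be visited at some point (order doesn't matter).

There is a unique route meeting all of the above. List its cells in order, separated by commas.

Moves only go right or down, so the column and row indices never decrease.
Route from (1,1): down 2 to (3,1), right 4 to (3,5) — 6 moves in all.
Check: all required cells visited.

(1,1), (2,1), (3,1), (3,2), (3,3), (3,4), (3,5)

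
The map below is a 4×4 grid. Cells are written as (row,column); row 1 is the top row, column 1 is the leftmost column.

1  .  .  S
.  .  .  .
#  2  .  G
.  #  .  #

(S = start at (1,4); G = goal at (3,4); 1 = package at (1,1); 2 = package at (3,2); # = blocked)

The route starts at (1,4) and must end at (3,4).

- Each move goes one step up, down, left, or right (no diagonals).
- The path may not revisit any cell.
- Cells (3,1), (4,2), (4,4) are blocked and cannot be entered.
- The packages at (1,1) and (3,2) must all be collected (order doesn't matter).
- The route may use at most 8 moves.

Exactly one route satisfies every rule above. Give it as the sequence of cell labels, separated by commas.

(1,4), (1,3), (1,2), (1,1), (2,1), (2,2), (3,2), (3,3), (3,4)

The budget equals the shortest possible length, so every move has to be on a shortest route through the required cells.
Route from (1,4): 3× left (reaching (1,1)), down to (2,1), right to (2,2), down to (3,2), 2× right (reaching (3,4)) — 8 moves in all.
Check: all required cells visited; 8 ≤ 8 moves.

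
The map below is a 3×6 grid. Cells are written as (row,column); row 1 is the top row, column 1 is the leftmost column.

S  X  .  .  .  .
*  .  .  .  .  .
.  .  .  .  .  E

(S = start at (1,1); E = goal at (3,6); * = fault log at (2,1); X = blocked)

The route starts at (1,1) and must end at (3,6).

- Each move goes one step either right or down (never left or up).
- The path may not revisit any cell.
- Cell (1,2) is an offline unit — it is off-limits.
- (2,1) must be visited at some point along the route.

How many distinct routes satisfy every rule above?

A right/down-only route from (1,1) to (3,6) makes exactly 2 down-moves and 5 right-moves in some order.
With no other constraints that would be C(7,2) = 21 routes.
Split at (2,1) and multiply the segment counts (each segment already excludes blocked cells): (1,1)→(2,1): 1; (2,1)→(3,6): 6; product = 6.
That gives 6 routes.

6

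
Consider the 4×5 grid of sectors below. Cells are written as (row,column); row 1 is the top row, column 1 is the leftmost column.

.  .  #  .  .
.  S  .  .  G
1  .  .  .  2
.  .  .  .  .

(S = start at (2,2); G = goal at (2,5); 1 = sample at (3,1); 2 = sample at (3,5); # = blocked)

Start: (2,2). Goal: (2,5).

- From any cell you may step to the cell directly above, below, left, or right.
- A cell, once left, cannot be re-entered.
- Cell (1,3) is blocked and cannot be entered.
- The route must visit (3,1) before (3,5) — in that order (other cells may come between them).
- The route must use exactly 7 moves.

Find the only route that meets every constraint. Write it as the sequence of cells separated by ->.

(2,2) -> (2,1) -> (3,1) -> (3,2) -> (3,3) -> (3,4) -> (3,5) -> (2,5)

The waypoints must appear in the order (3,1), (3,5), with no cell reused.
Route from (2,2): left 1 to (2,1), down 1 to (3,1), right 4 to (3,5), up 1 to (2,5) — 7 moves in all.
Check: order respected (1 at step 2, 2 at step 6); 7 moves as required.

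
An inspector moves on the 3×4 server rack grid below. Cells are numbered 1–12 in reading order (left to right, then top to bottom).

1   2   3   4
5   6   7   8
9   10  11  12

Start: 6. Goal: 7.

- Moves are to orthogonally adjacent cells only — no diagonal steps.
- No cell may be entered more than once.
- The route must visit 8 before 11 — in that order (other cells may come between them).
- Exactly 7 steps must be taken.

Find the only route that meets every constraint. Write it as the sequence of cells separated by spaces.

The waypoints must appear in the order 8, 11, with no cell reused.
Route from 6: up 1 to 2, right 2 to 4, down 2 to 12, left 1 to 11, up 1 to 7 — 7 moves in all.
Check: order respected (8 at step 4, 11 at step 6); 7 moves as required.

6 2 3 4 8 12 11 7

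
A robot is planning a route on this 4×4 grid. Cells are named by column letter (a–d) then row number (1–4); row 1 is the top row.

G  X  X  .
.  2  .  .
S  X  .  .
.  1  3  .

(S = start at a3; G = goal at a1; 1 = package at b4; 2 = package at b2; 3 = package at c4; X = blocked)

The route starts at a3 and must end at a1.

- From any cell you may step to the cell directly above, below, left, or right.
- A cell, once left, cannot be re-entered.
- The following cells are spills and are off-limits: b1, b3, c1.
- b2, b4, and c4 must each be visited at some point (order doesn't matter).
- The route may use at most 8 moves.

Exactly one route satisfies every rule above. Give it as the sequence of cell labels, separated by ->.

The 8-move cap with required stops at b2, b4, c4 leaves no slack for detours.
Route from a3: down 1 to a4, right 2 to c4, up 2 to c2, left 2 to a2, up 1 to a1 — 8 moves in all.
Check: all required cells visited; 8 ≤ 8 moves.

a3 -> a4 -> b4 -> c4 -> c3 -> c2 -> b2 -> a2 -> a1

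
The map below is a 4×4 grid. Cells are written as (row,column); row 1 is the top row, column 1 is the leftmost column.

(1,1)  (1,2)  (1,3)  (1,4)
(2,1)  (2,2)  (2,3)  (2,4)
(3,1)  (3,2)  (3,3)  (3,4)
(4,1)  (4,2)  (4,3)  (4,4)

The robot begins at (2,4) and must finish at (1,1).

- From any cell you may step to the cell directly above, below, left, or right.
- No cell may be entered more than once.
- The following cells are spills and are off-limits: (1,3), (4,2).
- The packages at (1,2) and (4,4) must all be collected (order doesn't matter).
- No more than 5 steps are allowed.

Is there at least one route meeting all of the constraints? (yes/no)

no

Even ignoring the no-revisit rule, getting from (2,4) to (1,1), taking the cheapest ordering (2,4) → (4,4) → (1,2) → (1,1) needs at least 2 + 5 + 1 = 8 moves (Manhattan distance per leg), which exceeds the 5-move limit.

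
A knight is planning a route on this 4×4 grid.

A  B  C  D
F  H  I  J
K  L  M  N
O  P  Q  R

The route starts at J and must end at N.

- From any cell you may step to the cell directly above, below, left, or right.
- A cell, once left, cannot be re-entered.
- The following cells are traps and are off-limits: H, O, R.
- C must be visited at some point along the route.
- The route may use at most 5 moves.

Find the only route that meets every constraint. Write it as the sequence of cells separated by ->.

J -> D -> C -> I -> M -> N

Any route must reach C and still end at N within 5 moves, so the order of the required stops is forced.
Route from J: up 1 to D, left 1 to C, down 2 to M, right 1 to N — 5 moves in all.
Check: all required cells visited; 5 ≤ 5 moves.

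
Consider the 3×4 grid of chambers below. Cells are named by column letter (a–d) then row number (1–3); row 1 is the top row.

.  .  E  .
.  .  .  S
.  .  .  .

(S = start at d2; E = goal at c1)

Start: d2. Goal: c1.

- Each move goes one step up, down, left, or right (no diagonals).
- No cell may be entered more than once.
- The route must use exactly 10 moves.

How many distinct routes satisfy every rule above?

Need simple routes of exactly 10 moves from d2 to c1 (Manhattan distance 2, so 4 moves are spent on a detour and 4 undoing it).
Enumerating: d2 d3 c3 c2 b2 b3 a3 a2 a1 b1 c1 | d2 d3 c3 b3 a3 a2 a1 b1 b2 c2 c1.
That gives 2 routes.

2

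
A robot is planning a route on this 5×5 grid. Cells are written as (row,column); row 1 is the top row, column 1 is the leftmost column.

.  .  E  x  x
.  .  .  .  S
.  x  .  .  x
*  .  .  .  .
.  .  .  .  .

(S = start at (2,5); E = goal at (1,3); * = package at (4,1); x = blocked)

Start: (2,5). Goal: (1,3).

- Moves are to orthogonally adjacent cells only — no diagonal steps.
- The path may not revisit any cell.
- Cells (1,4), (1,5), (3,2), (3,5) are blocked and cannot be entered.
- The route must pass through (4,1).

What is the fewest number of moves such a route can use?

Any route passes through (4,1) somewhere between (2,5) and (1,3). Summing Manhattan distances along the two legs ((2,5) → (4,1) → (1,3)) gives a lower bound of 6 + 5 = 11 moves.
A route of 11 moves achieves this: (2,5) → (2,4) → (3,4) → (4,4) → (4,3) → (4,2) → (4,1) → (3,1) → (2,1) → (1,1) → (1,2) → (1,3).
Since 11 matches the lower bound, it is optimal.

11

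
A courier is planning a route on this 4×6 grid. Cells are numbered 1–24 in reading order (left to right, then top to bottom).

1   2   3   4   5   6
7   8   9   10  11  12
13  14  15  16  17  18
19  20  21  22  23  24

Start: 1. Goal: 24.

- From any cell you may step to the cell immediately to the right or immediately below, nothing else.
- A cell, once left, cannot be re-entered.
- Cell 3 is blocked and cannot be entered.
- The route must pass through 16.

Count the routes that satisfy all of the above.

A right/down-only route from 1 to 24 makes exactly 3 down-moves and 5 right-moves in some order.
With no other constraints that would be C(8,3) = 56 routes.
Split at 16 and multiply the segment counts (each segment already excludes blocked cells): 1→16: 7; 16→24: 3; product = 21.
That gives 21 routes.

21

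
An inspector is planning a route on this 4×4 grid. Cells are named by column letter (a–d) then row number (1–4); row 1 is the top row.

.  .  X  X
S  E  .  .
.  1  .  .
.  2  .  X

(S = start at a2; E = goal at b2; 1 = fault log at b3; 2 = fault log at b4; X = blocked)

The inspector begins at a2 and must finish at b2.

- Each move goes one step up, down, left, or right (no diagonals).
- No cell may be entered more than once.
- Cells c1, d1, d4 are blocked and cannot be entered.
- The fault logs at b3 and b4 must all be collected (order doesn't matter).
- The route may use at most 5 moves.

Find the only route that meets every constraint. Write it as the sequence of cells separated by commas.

a2, a3, a4, b4, b3, b2

The 5-move cap with required stops at b3, b4 leaves no slack for detours.
Route from a2: 2× down (reaching a4), right to b4, 2× up (reaching b2) — 5 moves in all.
Check: all required cells visited; 5 ≤ 5 moves.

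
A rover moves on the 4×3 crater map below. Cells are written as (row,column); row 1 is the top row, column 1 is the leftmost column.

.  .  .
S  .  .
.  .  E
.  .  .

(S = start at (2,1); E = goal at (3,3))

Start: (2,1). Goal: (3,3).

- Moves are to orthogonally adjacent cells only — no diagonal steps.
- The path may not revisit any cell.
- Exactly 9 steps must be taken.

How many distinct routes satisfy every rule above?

Need simple routes of exactly 9 moves from (2,1) to (3,3) (Manhattan distance 3, so 3 moves are spent on a detour and 3 undoing it).
Enumerating: (2,1) (1,1) (1,2) (2,2) (3,2) (3,1) (4,1) (4,2) (4,3) (3,3) | (2,1) (1,1) (1,2) (1,3) (2,3) (2,2) (3,2) (4,2) (4,3) (3,3) | (2,1) (3,1) (4,1) (4,2) (3,2) (2,2) (1,2) (1,3) (2,3) (3,3).
That gives 3 routes.

3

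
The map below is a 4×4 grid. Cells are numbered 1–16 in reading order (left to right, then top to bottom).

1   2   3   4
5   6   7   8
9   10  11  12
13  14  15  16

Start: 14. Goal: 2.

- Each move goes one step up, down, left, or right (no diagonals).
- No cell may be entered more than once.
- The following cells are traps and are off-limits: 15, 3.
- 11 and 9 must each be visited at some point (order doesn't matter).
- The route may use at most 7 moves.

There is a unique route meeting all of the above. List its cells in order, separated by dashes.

14 - 13 - 9 - 10 - 11 - 7 - 6 - 2

Any route must reach 11 and 9 and still end at 2 within 7 moves, so the order of the required stops is forced.
Route from 14: left to 13, up to 9, 2× right (reaching 11), up to 7, left to 6, up to 2 — 7 moves in all.
Check: all required cells visited; 7 ≤ 7 moves.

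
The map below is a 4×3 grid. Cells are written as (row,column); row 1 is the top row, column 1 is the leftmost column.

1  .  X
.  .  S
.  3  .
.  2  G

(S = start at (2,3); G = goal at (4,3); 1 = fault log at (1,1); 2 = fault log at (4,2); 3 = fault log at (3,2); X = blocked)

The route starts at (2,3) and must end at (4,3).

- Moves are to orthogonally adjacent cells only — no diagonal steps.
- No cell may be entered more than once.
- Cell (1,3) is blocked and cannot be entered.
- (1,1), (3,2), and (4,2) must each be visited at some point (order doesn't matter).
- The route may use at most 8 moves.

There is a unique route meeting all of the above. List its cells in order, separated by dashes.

Any route must reach (1,1), (3,2), and (4,2) and still end at (4,3) within 8 moves, so the order of the required stops is forced.
Route from (2,3): left 1 to (2,2), up 1 to (1,2), left 1 to (1,1), down 2 to (3,1), right 1 to (3,2), down 1 to (4,2), right 1 to (4,3) — 8 moves in all.
Check: all required cells visited; 8 ≤ 8 moves.

(2,3) - (2,2) - (1,2) - (1,1) - (2,1) - (3,1) - (3,2) - (4,2) - (4,3)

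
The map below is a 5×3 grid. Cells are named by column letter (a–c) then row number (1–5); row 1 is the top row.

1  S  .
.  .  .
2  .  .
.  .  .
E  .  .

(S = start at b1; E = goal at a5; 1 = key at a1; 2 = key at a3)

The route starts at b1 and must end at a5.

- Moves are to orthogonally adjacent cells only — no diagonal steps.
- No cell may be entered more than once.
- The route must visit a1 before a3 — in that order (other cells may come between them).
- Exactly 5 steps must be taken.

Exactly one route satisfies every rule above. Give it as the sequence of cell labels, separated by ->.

b1 -> a1 -> a2 -> a3 -> a4 -> a5

The waypoints must appear in the order a1, a3, with no cell reused.
Route from b1: left to a1, 4× down (reaching a5) — 5 moves in all.
Check: order respected (1 at step 1, 2 at step 3); 5 moves as required.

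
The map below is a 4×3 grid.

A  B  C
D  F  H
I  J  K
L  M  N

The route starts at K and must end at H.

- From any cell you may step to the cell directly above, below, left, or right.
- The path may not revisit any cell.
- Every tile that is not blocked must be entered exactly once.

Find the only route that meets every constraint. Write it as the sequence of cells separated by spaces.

K N M L I J F D A B C H

Need to visit all 12 open cells exactly once, starting at K and ending at H.
Cell L has only two open neighbours (I and M), so the path must pass straight through it: one of those is the cell it's entered from and the other is where it exits.
Route from K: down 1 to N, left 2 to L, up 1 to I, right 1 to J, up 1 to F, left 1 to D, up 1 to A, right 2 to C, down 1 to H — 11 moves in all.
Check: all 12 open cells covered.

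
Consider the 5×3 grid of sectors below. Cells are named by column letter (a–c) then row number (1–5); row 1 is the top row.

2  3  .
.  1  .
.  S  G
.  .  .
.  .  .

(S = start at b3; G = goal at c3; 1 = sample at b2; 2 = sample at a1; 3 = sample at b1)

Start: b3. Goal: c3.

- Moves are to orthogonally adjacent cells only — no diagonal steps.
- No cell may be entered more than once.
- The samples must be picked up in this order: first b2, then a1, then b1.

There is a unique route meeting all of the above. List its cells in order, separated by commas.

b3, b2, a2, a1, b1, c1, c2, c3

The waypoints must appear in the order b2, a1, b1, with no cell reused.
Route from b3: up 1 to b2, left 1 to a2, up 1 to a1, right 2 to c1, down 2 to c3 — 7 moves in all.
Check: order respected (1 at step 1, 2 at step 3, 3 at step 4).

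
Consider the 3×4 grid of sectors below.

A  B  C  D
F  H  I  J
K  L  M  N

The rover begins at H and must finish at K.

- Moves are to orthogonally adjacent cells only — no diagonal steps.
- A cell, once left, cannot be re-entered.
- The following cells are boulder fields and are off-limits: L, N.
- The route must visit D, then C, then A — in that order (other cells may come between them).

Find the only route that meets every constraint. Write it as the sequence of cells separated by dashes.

The waypoints must appear in the order D, C, A, with no cell reused.
Route from H: 2× right (reaching J), up to D, 3× left (reaching A), 2× down (reaching K) — 8 moves in all.
Check: order respected (D at step 3, C at step 4, A at step 6).

H - I - J - D - C - B - A - F - K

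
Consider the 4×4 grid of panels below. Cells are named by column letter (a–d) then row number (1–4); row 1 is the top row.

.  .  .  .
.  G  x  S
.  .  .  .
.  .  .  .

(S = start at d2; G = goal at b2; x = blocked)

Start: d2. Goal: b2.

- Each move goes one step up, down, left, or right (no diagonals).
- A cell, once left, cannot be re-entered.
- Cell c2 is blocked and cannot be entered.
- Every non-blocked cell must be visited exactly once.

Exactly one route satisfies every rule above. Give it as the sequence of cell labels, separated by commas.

Need to visit all 15 open cells exactly once, starting at d2 and ending at b2.
Cell d4 has only two open neighbours (d3 and c4), so the path must pass straight through it: one of those is the cell it's entered from and the other is where it exits.
Route from d2: up to d1, 3× left (reaching a1), 3× down (reaching a4), 3× right (reaching d4), up to d3, 2× left (reaching b3), up to b2 — 14 moves in all.
Check: all 15 open cells covered.

d2, d1, c1, b1, a1, a2, a3, a4, b4, c4, d4, d3, c3, b3, b2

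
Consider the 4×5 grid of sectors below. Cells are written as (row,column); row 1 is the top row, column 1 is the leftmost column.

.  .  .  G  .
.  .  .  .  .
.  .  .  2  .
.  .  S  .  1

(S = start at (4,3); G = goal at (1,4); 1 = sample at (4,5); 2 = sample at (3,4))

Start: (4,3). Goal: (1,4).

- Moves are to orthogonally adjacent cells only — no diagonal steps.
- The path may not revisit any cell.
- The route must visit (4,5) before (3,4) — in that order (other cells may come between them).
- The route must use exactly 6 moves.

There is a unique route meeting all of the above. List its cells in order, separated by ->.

The waypoints must appear in the order (4,5), (3,4), with no cell reused.
Route from (4,3): 2× right (reaching (4,5)), up to (3,5), left to (3,4), 2× up (reaching (1,4)) — 6 moves in all.
Check: order respected (1 at step 2, 2 at step 4); 6 moves as required.

(4,3) -> (4,4) -> (4,5) -> (3,5) -> (3,4) -> (2,4) -> (1,4)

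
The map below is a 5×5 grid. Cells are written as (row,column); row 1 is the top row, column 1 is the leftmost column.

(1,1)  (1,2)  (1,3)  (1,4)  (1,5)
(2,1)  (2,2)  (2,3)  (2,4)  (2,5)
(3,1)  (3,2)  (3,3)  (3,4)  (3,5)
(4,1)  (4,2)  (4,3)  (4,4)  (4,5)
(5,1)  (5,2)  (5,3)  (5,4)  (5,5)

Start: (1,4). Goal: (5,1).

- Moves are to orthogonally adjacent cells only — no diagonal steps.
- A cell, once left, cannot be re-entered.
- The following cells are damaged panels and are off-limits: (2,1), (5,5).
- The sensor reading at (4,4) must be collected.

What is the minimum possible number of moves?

7

Any route passes through (4,4) somewhere between (1,4) and (5,1). Summing Manhattan distances along the two legs ((1,4) → (4,4) → (5,1)) gives a lower bound of 3 + 4 = 7 moves.
A route of 7 moves achieves this: (1,4) → (2,4) → (3,4) → (4,4) → (5,4) → (5,3) → (5,2) → (5,1).
Since 7 matches the lower bound, it is optimal.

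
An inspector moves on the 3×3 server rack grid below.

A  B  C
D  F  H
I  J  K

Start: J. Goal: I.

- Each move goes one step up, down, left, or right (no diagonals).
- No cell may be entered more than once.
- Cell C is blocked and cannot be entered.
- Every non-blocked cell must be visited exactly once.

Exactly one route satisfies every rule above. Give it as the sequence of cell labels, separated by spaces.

Need to visit all 8 open cells exactly once, starting at J and ending at I.
Route from J: right to K, up to H, left to F, up to B, left to A, 2× down (reaching I) — 7 moves in all.
Check: all 8 open cells covered.

J K H F B A D I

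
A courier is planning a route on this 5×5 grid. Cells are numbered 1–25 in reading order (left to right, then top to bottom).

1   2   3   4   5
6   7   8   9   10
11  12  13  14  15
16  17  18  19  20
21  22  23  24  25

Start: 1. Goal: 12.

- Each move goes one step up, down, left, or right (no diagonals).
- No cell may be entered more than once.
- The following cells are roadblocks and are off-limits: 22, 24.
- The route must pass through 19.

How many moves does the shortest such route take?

Any route passes through 19 somewhere between 1 and 12. Summing Manhattan distances along the two legs (1 → 19 → 12) gives a lower bound of 6 + 3 = 9 moves.
A route of 9 moves achieves this: 1 → 6 → 11 → 16 → 17 → 18 → 19 → 14 → 13 → 12.
Since 9 matches the lower bound, it is optimal.

9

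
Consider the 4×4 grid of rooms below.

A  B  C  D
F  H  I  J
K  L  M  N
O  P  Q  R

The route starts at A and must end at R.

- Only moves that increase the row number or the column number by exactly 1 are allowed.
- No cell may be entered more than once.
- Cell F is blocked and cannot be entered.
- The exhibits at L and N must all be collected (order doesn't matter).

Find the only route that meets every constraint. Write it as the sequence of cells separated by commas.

Moves only go right or down, so the column and row indices never decrease.
Route from A: right to B, 2× down (reaching L), 2× right (reaching N), down to R — 6 moves in all.
Check: all required cells visited.

A, B, H, L, M, N, R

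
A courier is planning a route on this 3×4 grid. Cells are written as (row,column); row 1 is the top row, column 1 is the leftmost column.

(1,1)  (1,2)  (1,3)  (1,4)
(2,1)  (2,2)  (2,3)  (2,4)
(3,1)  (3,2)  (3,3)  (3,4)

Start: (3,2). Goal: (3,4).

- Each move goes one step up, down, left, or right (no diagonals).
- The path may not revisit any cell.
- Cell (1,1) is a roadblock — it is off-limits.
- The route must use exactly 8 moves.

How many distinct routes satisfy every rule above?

Need simple routes of exactly 8 moves from (3,2) to (3,4) (Manhattan distance 2, so 3 moves are spent on a detour and 3 undoing it).
Enumerating: (3,2) (2,2) (1,2) (1,3) (1,4) (2,4) (2,3) (3,3) (3,4) | (3,2) (3,1) (2,1) (2,2) (1,2) (1,3) (2,3) (3,3) (3,4) | (3,2) (3,1) (2,1) (2,2) (1,2) (1,3) (2,3) (2,4) (3,4) | (3,2) (3,1) (2,1) (2,2) (1,2) (1,3) (1,4) (2,4) (3,4) | (3,2) (3,1) (2,1) (2,2) (2,3) (1,3) (1,4) (2,4) (3,4) | (3,2) (3,3) (2,3) (2,2) (1,2) (1,3) (1,4) (2,4) (3,4).
That gives 6 routes.

6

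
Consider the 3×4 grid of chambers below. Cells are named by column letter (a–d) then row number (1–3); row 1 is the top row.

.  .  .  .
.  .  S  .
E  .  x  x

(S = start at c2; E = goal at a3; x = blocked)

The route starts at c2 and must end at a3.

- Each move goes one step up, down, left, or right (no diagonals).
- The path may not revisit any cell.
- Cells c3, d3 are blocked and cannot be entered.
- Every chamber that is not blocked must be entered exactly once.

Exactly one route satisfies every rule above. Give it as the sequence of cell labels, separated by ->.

Need to visit all 10 open cells exactly once, starting at c2 and ending at a3.
Route from c2: right 1 to d2, up 1 to d1, left 3 to a1, down 1 to a2, right 1 to b2, down 1 to b3, left 1 to a3 — 9 moves in all.
Check: all 10 open cells covered.

c2 -> d2 -> d1 -> c1 -> b1 -> a1 -> a2 -> b2 -> b3 -> a3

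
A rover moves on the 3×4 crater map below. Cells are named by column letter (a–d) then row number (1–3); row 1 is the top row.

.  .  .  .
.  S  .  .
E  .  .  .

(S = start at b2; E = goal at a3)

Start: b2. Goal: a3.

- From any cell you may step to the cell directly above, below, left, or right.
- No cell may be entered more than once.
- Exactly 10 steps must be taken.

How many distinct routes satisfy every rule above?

Need simple routes of exactly 10 moves from b2 to a3 (Manhattan distance 2, so 4 moves are spent on a detour and 4 undoing it).
Enumerating: b2 b3 c3 c2 d2 d1 c1 b1 a1 a2 a3 | b2 b3 c3 d3 d2 d1 c1 b1 a1 a2 a3 | b2 b3 c3 d3 d2 c2 c1 b1 a1 a2 a3 | b2 a2 a1 b1 c1 c2 d2 d3 c3 b3 a3 | b2 a2 a1 b1 c1 d1 d2 d3 c3 b3 a3 | b2 a2 a1 b1 c1 d1 d2 c2 c3 b3 a3 | b2 c2 c3 d3 d2 d1 c1 b1 a1 a2 a3.
That gives 7 routes.

7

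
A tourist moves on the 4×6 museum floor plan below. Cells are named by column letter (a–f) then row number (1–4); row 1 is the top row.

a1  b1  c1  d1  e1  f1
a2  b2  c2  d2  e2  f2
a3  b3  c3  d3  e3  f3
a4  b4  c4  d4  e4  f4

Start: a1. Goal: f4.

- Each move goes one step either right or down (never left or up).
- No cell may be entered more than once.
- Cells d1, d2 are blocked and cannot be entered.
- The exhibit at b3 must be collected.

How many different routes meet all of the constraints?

A right/down-only route from a1 to f4 makes exactly 3 down-moves and 5 right-moves in some order.
With no other constraints that would be C(8,3) = 56 routes.
Split at b3 and multiply the segment counts (each segment already excludes blocked cells): a1→b3: 3; b3→f4: 5; product = 15.
That gives 15 routes.

15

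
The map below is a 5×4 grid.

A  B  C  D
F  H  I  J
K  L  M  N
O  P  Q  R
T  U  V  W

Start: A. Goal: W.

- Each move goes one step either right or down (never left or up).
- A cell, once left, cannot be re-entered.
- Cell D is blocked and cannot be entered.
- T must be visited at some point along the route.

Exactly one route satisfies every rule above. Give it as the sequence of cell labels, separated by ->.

A -> F -> K -> O -> T -> U -> V -> W

Moves only go right or down, so the column and row indices never decrease.
Route from A: down 4 to T, right 3 to W — 7 moves in all.
Check: all required cells visited.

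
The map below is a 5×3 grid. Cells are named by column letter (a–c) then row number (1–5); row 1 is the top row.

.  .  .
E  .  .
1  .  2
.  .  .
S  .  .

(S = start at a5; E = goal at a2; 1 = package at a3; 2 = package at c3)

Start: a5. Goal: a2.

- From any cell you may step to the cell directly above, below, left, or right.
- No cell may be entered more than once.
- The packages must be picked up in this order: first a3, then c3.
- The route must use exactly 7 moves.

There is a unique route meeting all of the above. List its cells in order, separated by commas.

The waypoints must appear in the order a3, c3, with no cell reused.
Route from a5: 2× up (reaching a3), 2× right (reaching c3), up to c2, 2× left (reaching a2) — 7 moves in all.
Check: order respected (1 at step 2, 2 at step 4); 7 moves as required.

a5, a4, a3, b3, c3, c2, b2, a2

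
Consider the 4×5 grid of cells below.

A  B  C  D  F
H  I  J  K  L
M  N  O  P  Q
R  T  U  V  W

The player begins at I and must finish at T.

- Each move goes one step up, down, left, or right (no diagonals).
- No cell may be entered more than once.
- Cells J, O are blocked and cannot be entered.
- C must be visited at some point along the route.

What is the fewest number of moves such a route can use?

8

Any route passes through C somewhere between I and T. Summing Manhattan distances along the two legs (I → C → T) gives a lower bound of 2 + 4 = 6 moves.
The shortest route satisfying every rule uses 8 moves: I → B → C → D → K → P → V → U → T.
The no-revisit rule (legs can't share cells) pushes the minimum above the 6-move bound; an exhaustive check rules out every length from 6 to 7, leaving 8 as the minimum.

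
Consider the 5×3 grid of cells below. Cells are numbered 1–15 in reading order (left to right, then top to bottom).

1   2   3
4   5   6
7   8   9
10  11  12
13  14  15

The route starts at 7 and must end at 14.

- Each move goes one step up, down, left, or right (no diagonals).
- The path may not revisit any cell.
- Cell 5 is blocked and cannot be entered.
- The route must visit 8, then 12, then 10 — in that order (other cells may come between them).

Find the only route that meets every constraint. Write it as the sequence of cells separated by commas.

The waypoints must appear in the order 8, 12, 10, with no cell reused.
Route from 7: right 2 to 9, down 1 to 12, left 2 to 10, down 1 to 13, right 1 to 14 — 7 moves in all.
Check: order respected (8 at step 1, 12 at step 3, 10 at step 5).

7, 8, 9, 12, 11, 10, 13, 14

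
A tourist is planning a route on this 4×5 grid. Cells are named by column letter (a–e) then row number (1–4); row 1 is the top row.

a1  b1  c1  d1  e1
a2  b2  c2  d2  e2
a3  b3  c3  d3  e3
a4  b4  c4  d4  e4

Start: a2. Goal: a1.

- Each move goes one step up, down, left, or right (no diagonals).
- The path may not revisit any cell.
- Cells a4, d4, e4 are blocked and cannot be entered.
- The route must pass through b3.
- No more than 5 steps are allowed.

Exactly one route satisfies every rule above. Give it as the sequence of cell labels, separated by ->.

a2 -> a3 -> b3 -> b2 -> b1 -> a1

Any route must reach b3 and still end at a1 within 5 moves, so the order of the required stops is forced.
Route from a2: down to a3, right to b3, 2× up (reaching b1), left to a1 — 5 moves in all.
Check: all required cells visited; 5 ≤ 5 moves.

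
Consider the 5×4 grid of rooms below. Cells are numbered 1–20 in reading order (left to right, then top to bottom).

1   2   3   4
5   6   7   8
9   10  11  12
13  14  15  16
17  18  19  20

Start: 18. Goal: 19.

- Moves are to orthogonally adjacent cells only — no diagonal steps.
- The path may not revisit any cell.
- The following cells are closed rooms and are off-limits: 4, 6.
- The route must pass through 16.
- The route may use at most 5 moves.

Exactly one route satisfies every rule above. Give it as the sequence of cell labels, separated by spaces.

The 5-move cap with required stops at 16 leaves no slack for detours.
Route from 18: up to 14, 2× right (reaching 16), down to 20, left to 19 — 5 moves in all.
Check: all required cells visited; 5 ≤ 5 moves.

18 14 15 16 20 19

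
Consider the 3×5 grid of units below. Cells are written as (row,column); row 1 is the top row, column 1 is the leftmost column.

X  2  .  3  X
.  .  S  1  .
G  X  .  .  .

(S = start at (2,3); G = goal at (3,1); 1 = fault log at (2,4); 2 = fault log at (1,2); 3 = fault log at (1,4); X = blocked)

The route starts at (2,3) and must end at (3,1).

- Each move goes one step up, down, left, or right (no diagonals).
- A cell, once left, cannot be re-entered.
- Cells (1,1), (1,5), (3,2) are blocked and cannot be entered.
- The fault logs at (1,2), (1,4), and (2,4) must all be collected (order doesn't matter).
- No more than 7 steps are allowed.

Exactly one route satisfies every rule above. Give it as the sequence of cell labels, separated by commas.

Any route must reach (1,2), (1,4), and (2,4) and still end at (3,1) within 7 moves, so the order of the required stops is forced.
Route from (2,3): right to (2,4), up to (1,4), 2× left (reaching (1,2)), down to (2,2), left to (2,1), down to (3,1) — 7 moves in all.
Check: all required cells visited; 7 ≤ 7 moves.

(2,3), (2,4), (1,4), (1,3), (1,2), (2,2), (2,1), (3,1)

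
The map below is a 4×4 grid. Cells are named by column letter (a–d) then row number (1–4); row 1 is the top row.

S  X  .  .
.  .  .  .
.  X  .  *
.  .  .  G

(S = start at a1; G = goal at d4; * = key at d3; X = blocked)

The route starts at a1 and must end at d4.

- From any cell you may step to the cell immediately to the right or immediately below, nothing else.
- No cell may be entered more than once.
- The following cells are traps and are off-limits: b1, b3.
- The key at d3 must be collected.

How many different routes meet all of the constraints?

2

A right/down-only route from a1 to d4 makes exactly 3 down-moves and 3 right-moves in some order.
With no other constraints that would be C(6,3) = 20 routes.
Split at d3 and multiply the segment counts (each segment already excludes blocked cells): a1→d3: 2; d3→d4: 1; product = 2.
That gives 2 routes.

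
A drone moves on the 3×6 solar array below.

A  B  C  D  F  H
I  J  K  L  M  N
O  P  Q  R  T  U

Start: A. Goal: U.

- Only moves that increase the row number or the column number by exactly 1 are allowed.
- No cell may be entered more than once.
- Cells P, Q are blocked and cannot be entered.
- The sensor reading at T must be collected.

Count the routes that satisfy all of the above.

A right/down-only route from A to U makes exactly 2 down-moves and 5 right-moves in some order.
With no other constraints that would be C(7,2) = 21 routes.
Split at T and multiply the segment counts (each segment already excludes blocked cells): A→T: 9; T→U: 1; product = 9.
That gives 9 routes.

9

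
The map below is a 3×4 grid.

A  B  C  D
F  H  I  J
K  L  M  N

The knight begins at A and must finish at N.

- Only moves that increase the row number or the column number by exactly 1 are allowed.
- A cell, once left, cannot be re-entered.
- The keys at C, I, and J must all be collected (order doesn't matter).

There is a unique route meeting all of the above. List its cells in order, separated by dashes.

A - B - C - I - J - N

Moves only go right or down, so the column and row indices never decrease.
Route from A: right 2 to C, down 1 to I, right 1 to J, down 1 to N — 5 moves in all.
Check: all required cells visited.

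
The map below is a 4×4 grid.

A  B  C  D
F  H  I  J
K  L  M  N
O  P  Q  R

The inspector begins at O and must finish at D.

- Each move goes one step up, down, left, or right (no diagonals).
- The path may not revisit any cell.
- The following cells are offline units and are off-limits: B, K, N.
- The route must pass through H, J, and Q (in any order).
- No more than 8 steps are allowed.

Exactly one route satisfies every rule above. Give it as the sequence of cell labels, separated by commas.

O, P, Q, M, L, H, I, J, D

The 8-move cap with required stops at H, J, Q leaves no slack for detours.
Route from O: right 2 to Q, up 1 to M, left 1 to L, up 1 to H, right 2 to J, up 1 to D — 8 moves in all.
Check: all required cells visited; 8 ≤ 8 moves.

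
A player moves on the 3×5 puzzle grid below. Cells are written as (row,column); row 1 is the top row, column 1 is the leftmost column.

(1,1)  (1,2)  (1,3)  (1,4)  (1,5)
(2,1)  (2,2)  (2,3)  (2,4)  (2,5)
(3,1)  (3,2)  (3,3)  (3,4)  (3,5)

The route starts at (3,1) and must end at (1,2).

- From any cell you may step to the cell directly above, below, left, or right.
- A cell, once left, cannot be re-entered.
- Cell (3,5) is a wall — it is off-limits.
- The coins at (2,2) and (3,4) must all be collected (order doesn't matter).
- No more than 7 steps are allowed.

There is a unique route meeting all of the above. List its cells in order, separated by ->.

The 7-move cap with required stops at (2,2), (3,4) leaves no slack for detours.
Route from (3,1): 3× right (reaching (3,4)), up to (2,4), 2× left (reaching (2,2)), up to (1,2) — 7 moves in all.
Check: all required cells visited; 7 ≤ 7 moves.

(3,1) -> (3,2) -> (3,3) -> (3,4) -> (2,4) -> (2,3) -> (2,2) -> (1,2)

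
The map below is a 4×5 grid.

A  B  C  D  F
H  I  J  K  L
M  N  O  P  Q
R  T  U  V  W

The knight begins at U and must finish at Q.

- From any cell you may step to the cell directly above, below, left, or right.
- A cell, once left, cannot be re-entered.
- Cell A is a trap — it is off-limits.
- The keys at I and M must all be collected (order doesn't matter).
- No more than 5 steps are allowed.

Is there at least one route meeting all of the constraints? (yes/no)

no

Even ignoring the no-revisit rule, getting from U to Q, taking the cheapest ordering U → I → M → Q needs at least 3 + 2 + 4 = 9 moves (Manhattan distance per leg), which exceeds the 5-move limit.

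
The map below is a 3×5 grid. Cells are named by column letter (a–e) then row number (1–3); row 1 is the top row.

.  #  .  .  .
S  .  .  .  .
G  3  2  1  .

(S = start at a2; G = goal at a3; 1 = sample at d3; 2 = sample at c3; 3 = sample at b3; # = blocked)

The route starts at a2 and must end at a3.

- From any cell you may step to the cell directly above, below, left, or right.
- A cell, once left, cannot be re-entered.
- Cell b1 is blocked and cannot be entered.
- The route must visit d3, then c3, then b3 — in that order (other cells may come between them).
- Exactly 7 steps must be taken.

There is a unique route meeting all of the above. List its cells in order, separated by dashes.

a2 - b2 - c2 - d2 - d3 - c3 - b3 - a3

The waypoints must appear in the order d3, c3, b3, with no cell reused.
Route from a2: 3× right (reaching d2), down to d3, 3× left (reaching a3) — 7 moves in all.
Check: order respected (1 at step 4, 2 at step 5, 3 at step 6); 7 moves as required.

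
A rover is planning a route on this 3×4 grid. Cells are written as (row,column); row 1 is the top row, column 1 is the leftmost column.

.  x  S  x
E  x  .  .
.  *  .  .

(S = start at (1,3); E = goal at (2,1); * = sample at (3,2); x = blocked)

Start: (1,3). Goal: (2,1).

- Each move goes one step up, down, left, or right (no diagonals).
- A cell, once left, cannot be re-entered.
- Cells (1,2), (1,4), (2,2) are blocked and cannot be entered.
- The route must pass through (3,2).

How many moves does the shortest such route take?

5

Any route passes through (3,2) somewhere between (1,3) and (2,1). Summing Manhattan distances along the two legs ((1,3) → (3,2) → (2,1)) gives a lower bound of 3 + 2 = 5 moves.
A route of 5 moves achieves this: (1,3) → (2,3) → (3,3) → (3,2) → (3,1) → (2,1).
Since 5 matches the lower bound, it is optimal.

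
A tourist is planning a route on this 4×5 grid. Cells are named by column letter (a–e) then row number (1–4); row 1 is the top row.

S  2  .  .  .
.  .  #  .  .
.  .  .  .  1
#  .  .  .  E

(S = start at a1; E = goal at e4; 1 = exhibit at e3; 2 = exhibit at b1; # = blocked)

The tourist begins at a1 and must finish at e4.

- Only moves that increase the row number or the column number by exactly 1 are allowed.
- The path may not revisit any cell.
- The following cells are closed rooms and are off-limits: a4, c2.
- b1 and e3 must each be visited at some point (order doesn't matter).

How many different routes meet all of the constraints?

A right/down-only route from a1 to e4 makes exactly 3 down-moves and 4 right-moves in some order.
With no other constraints that would be C(7,3) = 35 routes.
A monotone route can only reach the required cells in the order b1, e3, so split there and multiply the segment counts (each segment already excludes blocked cells): a1→b1: 1; b1→e3: 4; e3→e4: 1; product = 4.
That gives 4 routes.

4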